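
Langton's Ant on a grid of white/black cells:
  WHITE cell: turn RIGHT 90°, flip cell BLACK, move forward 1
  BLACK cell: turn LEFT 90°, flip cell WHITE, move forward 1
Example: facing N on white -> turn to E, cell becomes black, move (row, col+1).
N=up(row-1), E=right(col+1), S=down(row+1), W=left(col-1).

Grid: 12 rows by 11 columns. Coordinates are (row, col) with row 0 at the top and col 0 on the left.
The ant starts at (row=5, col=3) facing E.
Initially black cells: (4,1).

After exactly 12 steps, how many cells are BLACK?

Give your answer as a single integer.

Answer: 9

Derivation:
Step 1: on WHITE (5,3): turn R to S, flip to black, move to (6,3). |black|=2
Step 2: on WHITE (6,3): turn R to W, flip to black, move to (6,2). |black|=3
Step 3: on WHITE (6,2): turn R to N, flip to black, move to (5,2). |black|=4
Step 4: on WHITE (5,2): turn R to E, flip to black, move to (5,3). |black|=5
Step 5: on BLACK (5,3): turn L to N, flip to white, move to (4,3). |black|=4
Step 6: on WHITE (4,3): turn R to E, flip to black, move to (4,4). |black|=5
Step 7: on WHITE (4,4): turn R to S, flip to black, move to (5,4). |black|=6
Step 8: on WHITE (5,4): turn R to W, flip to black, move to (5,3). |black|=7
Step 9: on WHITE (5,3): turn R to N, flip to black, move to (4,3). |black|=8
Step 10: on BLACK (4,3): turn L to W, flip to white, move to (4,2). |black|=7
Step 11: on WHITE (4,2): turn R to N, flip to black, move to (3,2). |black|=8
Step 12: on WHITE (3,2): turn R to E, flip to black, move to (3,3). |black|=9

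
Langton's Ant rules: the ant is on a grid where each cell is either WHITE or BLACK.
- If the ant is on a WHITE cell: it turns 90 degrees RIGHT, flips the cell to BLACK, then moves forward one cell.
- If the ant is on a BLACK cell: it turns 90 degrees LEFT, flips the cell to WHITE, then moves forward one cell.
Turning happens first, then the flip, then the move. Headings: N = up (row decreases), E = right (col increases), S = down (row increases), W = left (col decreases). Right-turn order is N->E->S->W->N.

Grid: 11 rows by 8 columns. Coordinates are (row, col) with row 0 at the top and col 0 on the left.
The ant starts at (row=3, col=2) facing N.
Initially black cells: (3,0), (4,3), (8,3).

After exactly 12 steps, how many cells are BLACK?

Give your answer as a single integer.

Answer: 11

Derivation:
Step 1: on WHITE (3,2): turn R to E, flip to black, move to (3,3). |black|=4
Step 2: on WHITE (3,3): turn R to S, flip to black, move to (4,3). |black|=5
Step 3: on BLACK (4,3): turn L to E, flip to white, move to (4,4). |black|=4
Step 4: on WHITE (4,4): turn R to S, flip to black, move to (5,4). |black|=5
Step 5: on WHITE (5,4): turn R to W, flip to black, move to (5,3). |black|=6
Step 6: on WHITE (5,3): turn R to N, flip to black, move to (4,3). |black|=7
Step 7: on WHITE (4,3): turn R to E, flip to black, move to (4,4). |black|=8
Step 8: on BLACK (4,4): turn L to N, flip to white, move to (3,4). |black|=7
Step 9: on WHITE (3,4): turn R to E, flip to black, move to (3,5). |black|=8
Step 10: on WHITE (3,5): turn R to S, flip to black, move to (4,5). |black|=9
Step 11: on WHITE (4,5): turn R to W, flip to black, move to (4,4). |black|=10
Step 12: on WHITE (4,4): turn R to N, flip to black, move to (3,4). |black|=11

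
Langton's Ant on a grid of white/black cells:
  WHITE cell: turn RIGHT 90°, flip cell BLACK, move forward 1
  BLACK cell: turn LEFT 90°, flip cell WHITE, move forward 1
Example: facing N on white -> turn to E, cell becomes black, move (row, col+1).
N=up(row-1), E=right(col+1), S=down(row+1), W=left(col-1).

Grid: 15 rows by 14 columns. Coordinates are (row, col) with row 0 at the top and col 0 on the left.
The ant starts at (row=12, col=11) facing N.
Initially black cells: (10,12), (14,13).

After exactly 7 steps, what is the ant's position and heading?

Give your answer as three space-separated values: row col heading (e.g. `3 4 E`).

Step 1: on WHITE (12,11): turn R to E, flip to black, move to (12,12). |black|=3
Step 2: on WHITE (12,12): turn R to S, flip to black, move to (13,12). |black|=4
Step 3: on WHITE (13,12): turn R to W, flip to black, move to (13,11). |black|=5
Step 4: on WHITE (13,11): turn R to N, flip to black, move to (12,11). |black|=6
Step 5: on BLACK (12,11): turn L to W, flip to white, move to (12,10). |black|=5
Step 6: on WHITE (12,10): turn R to N, flip to black, move to (11,10). |black|=6
Step 7: on WHITE (11,10): turn R to E, flip to black, move to (11,11). |black|=7

Answer: 11 11 E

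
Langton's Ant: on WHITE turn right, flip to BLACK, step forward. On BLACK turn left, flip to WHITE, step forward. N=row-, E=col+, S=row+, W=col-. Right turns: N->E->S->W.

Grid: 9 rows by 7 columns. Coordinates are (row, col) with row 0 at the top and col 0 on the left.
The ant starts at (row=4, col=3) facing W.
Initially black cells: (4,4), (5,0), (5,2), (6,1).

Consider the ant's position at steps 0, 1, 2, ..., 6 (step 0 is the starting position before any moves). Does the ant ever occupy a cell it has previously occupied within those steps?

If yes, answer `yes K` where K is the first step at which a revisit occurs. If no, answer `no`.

Step 1: on WHITE (4,3): turn R to N, flip to black, move to (3,3). |black|=5 — new cell
Step 2: on WHITE (3,3): turn R to E, flip to black, move to (3,4). |black|=6 — new cell
Step 3: on WHITE (3,4): turn R to S, flip to black, move to (4,4). |black|=7 — new cell
Step 4: on BLACK (4,4): turn L to E, flip to white, move to (4,5). |black|=6 — new cell
Step 5: on WHITE (4,5): turn R to S, flip to black, move to (5,5). |black|=7 — new cell
Step 6: on WHITE (5,5): turn R to W, flip to black, move to (5,4). |black|=8 — new cell
No revisit within 6 steps.

Answer: no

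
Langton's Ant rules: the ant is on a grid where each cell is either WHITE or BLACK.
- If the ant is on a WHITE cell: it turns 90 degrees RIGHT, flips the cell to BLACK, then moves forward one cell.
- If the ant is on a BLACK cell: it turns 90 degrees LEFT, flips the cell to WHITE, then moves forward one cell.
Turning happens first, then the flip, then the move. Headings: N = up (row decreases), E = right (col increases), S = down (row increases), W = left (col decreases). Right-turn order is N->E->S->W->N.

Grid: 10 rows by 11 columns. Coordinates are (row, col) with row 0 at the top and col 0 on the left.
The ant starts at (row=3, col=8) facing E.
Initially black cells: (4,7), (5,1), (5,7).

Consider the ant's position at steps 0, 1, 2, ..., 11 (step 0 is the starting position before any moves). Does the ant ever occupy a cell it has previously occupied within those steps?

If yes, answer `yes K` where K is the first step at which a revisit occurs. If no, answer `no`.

Answer: yes 7

Derivation:
Step 1: on WHITE (3,8): turn R to S, flip to black, move to (4,8). |black|=4 — new cell
Step 2: on WHITE (4,8): turn R to W, flip to black, move to (4,7). |black|=5 — new cell
Step 3: on BLACK (4,7): turn L to S, flip to white, move to (5,7). |black|=4 — new cell
Step 4: on BLACK (5,7): turn L to E, flip to white, move to (5,8). |black|=3 — new cell
Step 5: on WHITE (5,8): turn R to S, flip to black, move to (6,8). |black|=4 — new cell
Step 6: on WHITE (6,8): turn R to W, flip to black, move to (6,7). |black|=5 — new cell
Step 7: on WHITE (6,7): turn R to N, flip to black, move to (5,7). |black|=6 — REVISIT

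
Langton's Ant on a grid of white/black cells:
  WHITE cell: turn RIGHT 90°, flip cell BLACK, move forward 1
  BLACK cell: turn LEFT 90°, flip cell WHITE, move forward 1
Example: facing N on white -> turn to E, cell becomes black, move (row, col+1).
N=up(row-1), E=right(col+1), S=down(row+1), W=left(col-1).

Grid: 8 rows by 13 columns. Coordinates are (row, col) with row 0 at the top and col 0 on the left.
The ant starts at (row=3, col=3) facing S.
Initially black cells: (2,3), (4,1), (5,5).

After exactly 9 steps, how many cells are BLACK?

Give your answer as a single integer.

Answer: 8

Derivation:
Step 1: on WHITE (3,3): turn R to W, flip to black, move to (3,2). |black|=4
Step 2: on WHITE (3,2): turn R to N, flip to black, move to (2,2). |black|=5
Step 3: on WHITE (2,2): turn R to E, flip to black, move to (2,3). |black|=6
Step 4: on BLACK (2,3): turn L to N, flip to white, move to (1,3). |black|=5
Step 5: on WHITE (1,3): turn R to E, flip to black, move to (1,4). |black|=6
Step 6: on WHITE (1,4): turn R to S, flip to black, move to (2,4). |black|=7
Step 7: on WHITE (2,4): turn R to W, flip to black, move to (2,3). |black|=8
Step 8: on WHITE (2,3): turn R to N, flip to black, move to (1,3). |black|=9
Step 9: on BLACK (1,3): turn L to W, flip to white, move to (1,2). |black|=8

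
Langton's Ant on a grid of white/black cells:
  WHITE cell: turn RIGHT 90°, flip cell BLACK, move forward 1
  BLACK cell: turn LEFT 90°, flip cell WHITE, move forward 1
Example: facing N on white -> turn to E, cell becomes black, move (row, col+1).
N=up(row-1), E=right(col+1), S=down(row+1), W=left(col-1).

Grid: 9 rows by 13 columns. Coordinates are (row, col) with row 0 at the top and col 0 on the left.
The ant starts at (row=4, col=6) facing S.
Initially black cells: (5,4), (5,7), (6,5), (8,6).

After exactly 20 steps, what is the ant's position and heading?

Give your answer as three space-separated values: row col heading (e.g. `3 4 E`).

Step 1: on WHITE (4,6): turn R to W, flip to black, move to (4,5). |black|=5
Step 2: on WHITE (4,5): turn R to N, flip to black, move to (3,5). |black|=6
Step 3: on WHITE (3,5): turn R to E, flip to black, move to (3,6). |black|=7
Step 4: on WHITE (3,6): turn R to S, flip to black, move to (4,6). |black|=8
Step 5: on BLACK (4,6): turn L to E, flip to white, move to (4,7). |black|=7
Step 6: on WHITE (4,7): turn R to S, flip to black, move to (5,7). |black|=8
Step 7: on BLACK (5,7): turn L to E, flip to white, move to (5,8). |black|=7
Step 8: on WHITE (5,8): turn R to S, flip to black, move to (6,8). |black|=8
Step 9: on WHITE (6,8): turn R to W, flip to black, move to (6,7). |black|=9
Step 10: on WHITE (6,7): turn R to N, flip to black, move to (5,7). |black|=10
Step 11: on WHITE (5,7): turn R to E, flip to black, move to (5,8). |black|=11
Step 12: on BLACK (5,8): turn L to N, flip to white, move to (4,8). |black|=10
Step 13: on WHITE (4,8): turn R to E, flip to black, move to (4,9). |black|=11
Step 14: on WHITE (4,9): turn R to S, flip to black, move to (5,9). |black|=12
Step 15: on WHITE (5,9): turn R to W, flip to black, move to (5,8). |black|=13
Step 16: on WHITE (5,8): turn R to N, flip to black, move to (4,8). |black|=14
Step 17: on BLACK (4,8): turn L to W, flip to white, move to (4,7). |black|=13
Step 18: on BLACK (4,7): turn L to S, flip to white, move to (5,7). |black|=12
Step 19: on BLACK (5,7): turn L to E, flip to white, move to (5,8). |black|=11
Step 20: on BLACK (5,8): turn L to N, flip to white, move to (4,8). |black|=10

Answer: 4 8 N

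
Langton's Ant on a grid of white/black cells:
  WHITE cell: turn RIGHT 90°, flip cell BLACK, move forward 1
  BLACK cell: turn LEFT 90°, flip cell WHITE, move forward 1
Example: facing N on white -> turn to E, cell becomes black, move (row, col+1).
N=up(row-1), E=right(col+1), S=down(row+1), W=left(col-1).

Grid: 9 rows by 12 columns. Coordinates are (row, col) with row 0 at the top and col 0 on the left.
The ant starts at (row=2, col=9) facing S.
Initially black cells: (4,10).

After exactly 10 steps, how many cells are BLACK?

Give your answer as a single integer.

Step 1: on WHITE (2,9): turn R to W, flip to black, move to (2,8). |black|=2
Step 2: on WHITE (2,8): turn R to N, flip to black, move to (1,8). |black|=3
Step 3: on WHITE (1,8): turn R to E, flip to black, move to (1,9). |black|=4
Step 4: on WHITE (1,9): turn R to S, flip to black, move to (2,9). |black|=5
Step 5: on BLACK (2,9): turn L to E, flip to white, move to (2,10). |black|=4
Step 6: on WHITE (2,10): turn R to S, flip to black, move to (3,10). |black|=5
Step 7: on WHITE (3,10): turn R to W, flip to black, move to (3,9). |black|=6
Step 8: on WHITE (3,9): turn R to N, flip to black, move to (2,9). |black|=7
Step 9: on WHITE (2,9): turn R to E, flip to black, move to (2,10). |black|=8
Step 10: on BLACK (2,10): turn L to N, flip to white, move to (1,10). |black|=7

Answer: 7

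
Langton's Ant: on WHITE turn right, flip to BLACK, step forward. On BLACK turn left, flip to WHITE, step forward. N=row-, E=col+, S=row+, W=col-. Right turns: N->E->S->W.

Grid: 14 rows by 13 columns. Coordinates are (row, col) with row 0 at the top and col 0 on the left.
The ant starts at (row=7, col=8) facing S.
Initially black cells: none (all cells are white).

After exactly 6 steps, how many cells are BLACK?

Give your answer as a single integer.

Step 1: on WHITE (7,8): turn R to W, flip to black, move to (7,7). |black|=1
Step 2: on WHITE (7,7): turn R to N, flip to black, move to (6,7). |black|=2
Step 3: on WHITE (6,7): turn R to E, flip to black, move to (6,8). |black|=3
Step 4: on WHITE (6,8): turn R to S, flip to black, move to (7,8). |black|=4
Step 5: on BLACK (7,8): turn L to E, flip to white, move to (7,9). |black|=3
Step 6: on WHITE (7,9): turn R to S, flip to black, move to (8,9). |black|=4

Answer: 4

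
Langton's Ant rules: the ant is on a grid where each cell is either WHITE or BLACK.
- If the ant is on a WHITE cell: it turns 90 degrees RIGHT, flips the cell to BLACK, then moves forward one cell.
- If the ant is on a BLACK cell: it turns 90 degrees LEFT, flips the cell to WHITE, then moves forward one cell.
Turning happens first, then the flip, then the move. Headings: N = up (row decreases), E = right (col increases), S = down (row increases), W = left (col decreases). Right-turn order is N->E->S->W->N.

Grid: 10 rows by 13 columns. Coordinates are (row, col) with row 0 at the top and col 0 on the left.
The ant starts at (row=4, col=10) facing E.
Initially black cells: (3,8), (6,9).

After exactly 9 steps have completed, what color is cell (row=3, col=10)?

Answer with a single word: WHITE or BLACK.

Step 1: on WHITE (4,10): turn R to S, flip to black, move to (5,10). |black|=3
Step 2: on WHITE (5,10): turn R to W, flip to black, move to (5,9). |black|=4
Step 3: on WHITE (5,9): turn R to N, flip to black, move to (4,9). |black|=5
Step 4: on WHITE (4,9): turn R to E, flip to black, move to (4,10). |black|=6
Step 5: on BLACK (4,10): turn L to N, flip to white, move to (3,10). |black|=5
Step 6: on WHITE (3,10): turn R to E, flip to black, move to (3,11). |black|=6
Step 7: on WHITE (3,11): turn R to S, flip to black, move to (4,11). |black|=7
Step 8: on WHITE (4,11): turn R to W, flip to black, move to (4,10). |black|=8
Step 9: on WHITE (4,10): turn R to N, flip to black, move to (3,10). |black|=9

Answer: BLACK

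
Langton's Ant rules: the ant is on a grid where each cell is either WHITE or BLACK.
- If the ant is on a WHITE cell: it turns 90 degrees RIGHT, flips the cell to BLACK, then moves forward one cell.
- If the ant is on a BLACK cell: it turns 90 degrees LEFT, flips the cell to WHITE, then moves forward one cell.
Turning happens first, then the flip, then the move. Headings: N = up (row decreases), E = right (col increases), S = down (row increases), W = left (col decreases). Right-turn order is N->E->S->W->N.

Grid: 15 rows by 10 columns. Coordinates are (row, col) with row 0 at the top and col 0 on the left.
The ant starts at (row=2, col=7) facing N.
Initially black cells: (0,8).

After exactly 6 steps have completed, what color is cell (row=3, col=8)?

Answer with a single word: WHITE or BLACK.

Answer: BLACK

Derivation:
Step 1: on WHITE (2,7): turn R to E, flip to black, move to (2,8). |black|=2
Step 2: on WHITE (2,8): turn R to S, flip to black, move to (3,8). |black|=3
Step 3: on WHITE (3,8): turn R to W, flip to black, move to (3,7). |black|=4
Step 4: on WHITE (3,7): turn R to N, flip to black, move to (2,7). |black|=5
Step 5: on BLACK (2,7): turn L to W, flip to white, move to (2,6). |black|=4
Step 6: on WHITE (2,6): turn R to N, flip to black, move to (1,6). |black|=5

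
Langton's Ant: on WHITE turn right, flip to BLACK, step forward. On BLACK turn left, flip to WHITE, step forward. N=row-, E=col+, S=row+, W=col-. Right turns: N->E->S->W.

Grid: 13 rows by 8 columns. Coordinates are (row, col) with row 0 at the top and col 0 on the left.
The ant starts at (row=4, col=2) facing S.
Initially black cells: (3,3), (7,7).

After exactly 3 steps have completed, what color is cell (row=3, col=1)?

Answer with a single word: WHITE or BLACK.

Answer: BLACK

Derivation:
Step 1: on WHITE (4,2): turn R to W, flip to black, move to (4,1). |black|=3
Step 2: on WHITE (4,1): turn R to N, flip to black, move to (3,1). |black|=4
Step 3: on WHITE (3,1): turn R to E, flip to black, move to (3,2). |black|=5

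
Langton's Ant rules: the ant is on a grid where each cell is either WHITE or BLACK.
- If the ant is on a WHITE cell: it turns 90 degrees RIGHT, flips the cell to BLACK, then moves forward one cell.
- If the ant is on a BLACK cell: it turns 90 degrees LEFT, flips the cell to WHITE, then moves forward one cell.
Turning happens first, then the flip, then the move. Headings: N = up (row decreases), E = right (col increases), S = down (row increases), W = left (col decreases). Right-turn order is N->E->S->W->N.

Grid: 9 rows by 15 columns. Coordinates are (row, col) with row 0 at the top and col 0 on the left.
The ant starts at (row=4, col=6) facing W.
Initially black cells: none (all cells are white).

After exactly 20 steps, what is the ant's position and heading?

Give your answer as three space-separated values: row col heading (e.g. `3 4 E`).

Answer: 6 8 E

Derivation:
Step 1: on WHITE (4,6): turn R to N, flip to black, move to (3,6). |black|=1
Step 2: on WHITE (3,6): turn R to E, flip to black, move to (3,7). |black|=2
Step 3: on WHITE (3,7): turn R to S, flip to black, move to (4,7). |black|=3
Step 4: on WHITE (4,7): turn R to W, flip to black, move to (4,6). |black|=4
Step 5: on BLACK (4,6): turn L to S, flip to white, move to (5,6). |black|=3
Step 6: on WHITE (5,6): turn R to W, flip to black, move to (5,5). |black|=4
Step 7: on WHITE (5,5): turn R to N, flip to black, move to (4,5). |black|=5
Step 8: on WHITE (4,5): turn R to E, flip to black, move to (4,6). |black|=6
Step 9: on WHITE (4,6): turn R to S, flip to black, move to (5,6). |black|=7
Step 10: on BLACK (5,6): turn L to E, flip to white, move to (5,7). |black|=6
Step 11: on WHITE (5,7): turn R to S, flip to black, move to (6,7). |black|=7
Step 12: on WHITE (6,7): turn R to W, flip to black, move to (6,6). |black|=8
Step 13: on WHITE (6,6): turn R to N, flip to black, move to (5,6). |black|=9
Step 14: on WHITE (5,6): turn R to E, flip to black, move to (5,7). |black|=10
Step 15: on BLACK (5,7): turn L to N, flip to white, move to (4,7). |black|=9
Step 16: on BLACK (4,7): turn L to W, flip to white, move to (4,6). |black|=8
Step 17: on BLACK (4,6): turn L to S, flip to white, move to (5,6). |black|=7
Step 18: on BLACK (5,6): turn L to E, flip to white, move to (5,7). |black|=6
Step 19: on WHITE (5,7): turn R to S, flip to black, move to (6,7). |black|=7
Step 20: on BLACK (6,7): turn L to E, flip to white, move to (6,8). |black|=6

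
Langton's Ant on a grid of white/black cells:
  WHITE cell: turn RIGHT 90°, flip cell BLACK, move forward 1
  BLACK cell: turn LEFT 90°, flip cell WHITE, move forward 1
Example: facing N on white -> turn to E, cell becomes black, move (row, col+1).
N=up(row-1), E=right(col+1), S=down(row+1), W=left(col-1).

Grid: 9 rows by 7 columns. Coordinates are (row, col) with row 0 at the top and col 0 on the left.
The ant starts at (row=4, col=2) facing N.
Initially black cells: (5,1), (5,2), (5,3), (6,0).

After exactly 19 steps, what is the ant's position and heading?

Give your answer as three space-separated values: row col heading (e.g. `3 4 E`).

Step 1: on WHITE (4,2): turn R to E, flip to black, move to (4,3). |black|=5
Step 2: on WHITE (4,3): turn R to S, flip to black, move to (5,3). |black|=6
Step 3: on BLACK (5,3): turn L to E, flip to white, move to (5,4). |black|=5
Step 4: on WHITE (5,4): turn R to S, flip to black, move to (6,4). |black|=6
Step 5: on WHITE (6,4): turn R to W, flip to black, move to (6,3). |black|=7
Step 6: on WHITE (6,3): turn R to N, flip to black, move to (5,3). |black|=8
Step 7: on WHITE (5,3): turn R to E, flip to black, move to (5,4). |black|=9
Step 8: on BLACK (5,4): turn L to N, flip to white, move to (4,4). |black|=8
Step 9: on WHITE (4,4): turn R to E, flip to black, move to (4,5). |black|=9
Step 10: on WHITE (4,5): turn R to S, flip to black, move to (5,5). |black|=10
Step 11: on WHITE (5,5): turn R to W, flip to black, move to (5,4). |black|=11
Step 12: on WHITE (5,4): turn R to N, flip to black, move to (4,4). |black|=12
Step 13: on BLACK (4,4): turn L to W, flip to white, move to (4,3). |black|=11
Step 14: on BLACK (4,3): turn L to S, flip to white, move to (5,3). |black|=10
Step 15: on BLACK (5,3): turn L to E, flip to white, move to (5,4). |black|=9
Step 16: on BLACK (5,4): turn L to N, flip to white, move to (4,4). |black|=8
Step 17: on WHITE (4,4): turn R to E, flip to black, move to (4,5). |black|=9
Step 18: on BLACK (4,5): turn L to N, flip to white, move to (3,5). |black|=8
Step 19: on WHITE (3,5): turn R to E, flip to black, move to (3,6). |black|=9

Answer: 3 6 E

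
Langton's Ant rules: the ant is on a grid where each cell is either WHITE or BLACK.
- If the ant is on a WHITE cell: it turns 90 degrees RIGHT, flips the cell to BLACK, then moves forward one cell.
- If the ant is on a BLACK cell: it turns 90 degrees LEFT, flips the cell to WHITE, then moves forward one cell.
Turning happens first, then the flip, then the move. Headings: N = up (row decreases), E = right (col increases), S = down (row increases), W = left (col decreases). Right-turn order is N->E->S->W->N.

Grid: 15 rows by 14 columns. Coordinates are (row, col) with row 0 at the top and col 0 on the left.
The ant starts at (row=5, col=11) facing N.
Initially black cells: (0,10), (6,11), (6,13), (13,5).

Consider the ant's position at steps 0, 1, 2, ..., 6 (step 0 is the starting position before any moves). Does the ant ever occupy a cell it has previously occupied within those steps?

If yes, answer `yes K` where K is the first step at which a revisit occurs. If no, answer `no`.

Step 1: on WHITE (5,11): turn R to E, flip to black, move to (5,12). |black|=5 — new cell
Step 2: on WHITE (5,12): turn R to S, flip to black, move to (6,12). |black|=6 — new cell
Step 3: on WHITE (6,12): turn R to W, flip to black, move to (6,11). |black|=7 — new cell
Step 4: on BLACK (6,11): turn L to S, flip to white, move to (7,11). |black|=6 — new cell
Step 5: on WHITE (7,11): turn R to W, flip to black, move to (7,10). |black|=7 — new cell
Step 6: on WHITE (7,10): turn R to N, flip to black, move to (6,10). |black|=8 — new cell
No revisit within 6 steps.

Answer: no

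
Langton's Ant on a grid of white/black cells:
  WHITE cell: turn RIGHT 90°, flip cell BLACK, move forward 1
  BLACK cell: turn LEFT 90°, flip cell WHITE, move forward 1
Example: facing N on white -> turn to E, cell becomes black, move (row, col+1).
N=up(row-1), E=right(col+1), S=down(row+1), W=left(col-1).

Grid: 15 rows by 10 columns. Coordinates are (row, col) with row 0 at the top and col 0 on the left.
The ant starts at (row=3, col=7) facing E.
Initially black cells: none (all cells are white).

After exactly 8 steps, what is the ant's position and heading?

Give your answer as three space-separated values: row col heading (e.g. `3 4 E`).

Step 1: on WHITE (3,7): turn R to S, flip to black, move to (4,7). |black|=1
Step 2: on WHITE (4,7): turn R to W, flip to black, move to (4,6). |black|=2
Step 3: on WHITE (4,6): turn R to N, flip to black, move to (3,6). |black|=3
Step 4: on WHITE (3,6): turn R to E, flip to black, move to (3,7). |black|=4
Step 5: on BLACK (3,7): turn L to N, flip to white, move to (2,7). |black|=3
Step 6: on WHITE (2,7): turn R to E, flip to black, move to (2,8). |black|=4
Step 7: on WHITE (2,8): turn R to S, flip to black, move to (3,8). |black|=5
Step 8: on WHITE (3,8): turn R to W, flip to black, move to (3,7). |black|=6

Answer: 3 7 W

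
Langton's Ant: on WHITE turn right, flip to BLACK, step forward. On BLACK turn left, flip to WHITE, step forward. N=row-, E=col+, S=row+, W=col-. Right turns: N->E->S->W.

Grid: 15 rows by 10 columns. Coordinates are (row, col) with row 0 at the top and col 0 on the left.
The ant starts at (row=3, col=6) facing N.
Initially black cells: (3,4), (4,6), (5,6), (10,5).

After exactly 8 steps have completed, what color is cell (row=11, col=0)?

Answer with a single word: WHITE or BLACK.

Answer: WHITE

Derivation:
Step 1: on WHITE (3,6): turn R to E, flip to black, move to (3,7). |black|=5
Step 2: on WHITE (3,7): turn R to S, flip to black, move to (4,7). |black|=6
Step 3: on WHITE (4,7): turn R to W, flip to black, move to (4,6). |black|=7
Step 4: on BLACK (4,6): turn L to S, flip to white, move to (5,6). |black|=6
Step 5: on BLACK (5,6): turn L to E, flip to white, move to (5,7). |black|=5
Step 6: on WHITE (5,7): turn R to S, flip to black, move to (6,7). |black|=6
Step 7: on WHITE (6,7): turn R to W, flip to black, move to (6,6). |black|=7
Step 8: on WHITE (6,6): turn R to N, flip to black, move to (5,6). |black|=8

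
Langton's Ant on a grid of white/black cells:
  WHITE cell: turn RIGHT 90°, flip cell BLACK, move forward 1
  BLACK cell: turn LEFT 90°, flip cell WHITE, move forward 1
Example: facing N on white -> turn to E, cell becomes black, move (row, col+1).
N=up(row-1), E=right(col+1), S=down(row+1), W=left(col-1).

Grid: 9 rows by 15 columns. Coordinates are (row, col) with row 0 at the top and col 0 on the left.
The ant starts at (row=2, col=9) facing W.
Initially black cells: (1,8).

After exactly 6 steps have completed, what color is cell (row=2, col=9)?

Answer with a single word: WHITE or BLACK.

Step 1: on WHITE (2,9): turn R to N, flip to black, move to (1,9). |black|=2
Step 2: on WHITE (1,9): turn R to E, flip to black, move to (1,10). |black|=3
Step 3: on WHITE (1,10): turn R to S, flip to black, move to (2,10). |black|=4
Step 4: on WHITE (2,10): turn R to W, flip to black, move to (2,9). |black|=5
Step 5: on BLACK (2,9): turn L to S, flip to white, move to (3,9). |black|=4
Step 6: on WHITE (3,9): turn R to W, flip to black, move to (3,8). |black|=5

Answer: WHITE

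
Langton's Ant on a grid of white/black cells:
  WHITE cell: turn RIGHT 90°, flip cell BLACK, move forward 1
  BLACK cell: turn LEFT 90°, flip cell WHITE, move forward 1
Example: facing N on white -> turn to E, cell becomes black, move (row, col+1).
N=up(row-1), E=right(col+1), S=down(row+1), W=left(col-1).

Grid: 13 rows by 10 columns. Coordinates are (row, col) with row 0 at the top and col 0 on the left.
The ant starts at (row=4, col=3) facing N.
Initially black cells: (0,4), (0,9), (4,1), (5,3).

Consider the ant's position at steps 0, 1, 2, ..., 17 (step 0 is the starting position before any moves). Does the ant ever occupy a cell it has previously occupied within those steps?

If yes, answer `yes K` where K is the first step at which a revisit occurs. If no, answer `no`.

Answer: yes 7

Derivation:
Step 1: on WHITE (4,3): turn R to E, flip to black, move to (4,4). |black|=5 — new cell
Step 2: on WHITE (4,4): turn R to S, flip to black, move to (5,4). |black|=6 — new cell
Step 3: on WHITE (5,4): turn R to W, flip to black, move to (5,3). |black|=7 — new cell
Step 4: on BLACK (5,3): turn L to S, flip to white, move to (6,3). |black|=6 — new cell
Step 5: on WHITE (6,3): turn R to W, flip to black, move to (6,2). |black|=7 — new cell
Step 6: on WHITE (6,2): turn R to N, flip to black, move to (5,2). |black|=8 — new cell
Step 7: on WHITE (5,2): turn R to E, flip to black, move to (5,3). |black|=9 — REVISIT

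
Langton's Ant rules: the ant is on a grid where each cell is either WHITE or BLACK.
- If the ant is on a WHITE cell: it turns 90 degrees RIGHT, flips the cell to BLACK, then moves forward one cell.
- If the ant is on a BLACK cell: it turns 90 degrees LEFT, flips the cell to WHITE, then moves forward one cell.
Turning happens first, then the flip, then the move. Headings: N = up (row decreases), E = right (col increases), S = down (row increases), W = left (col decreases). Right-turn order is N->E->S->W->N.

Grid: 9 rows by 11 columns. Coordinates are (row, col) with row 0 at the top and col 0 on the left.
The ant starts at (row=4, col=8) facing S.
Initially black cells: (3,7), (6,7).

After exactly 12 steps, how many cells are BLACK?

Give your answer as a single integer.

Step 1: on WHITE (4,8): turn R to W, flip to black, move to (4,7). |black|=3
Step 2: on WHITE (4,7): turn R to N, flip to black, move to (3,7). |black|=4
Step 3: on BLACK (3,7): turn L to W, flip to white, move to (3,6). |black|=3
Step 4: on WHITE (3,6): turn R to N, flip to black, move to (2,6). |black|=4
Step 5: on WHITE (2,6): turn R to E, flip to black, move to (2,7). |black|=5
Step 6: on WHITE (2,7): turn R to S, flip to black, move to (3,7). |black|=6
Step 7: on WHITE (3,7): turn R to W, flip to black, move to (3,6). |black|=7
Step 8: on BLACK (3,6): turn L to S, flip to white, move to (4,6). |black|=6
Step 9: on WHITE (4,6): turn R to W, flip to black, move to (4,5). |black|=7
Step 10: on WHITE (4,5): turn R to N, flip to black, move to (3,5). |black|=8
Step 11: on WHITE (3,5): turn R to E, flip to black, move to (3,6). |black|=9
Step 12: on WHITE (3,6): turn R to S, flip to black, move to (4,6). |black|=10

Answer: 10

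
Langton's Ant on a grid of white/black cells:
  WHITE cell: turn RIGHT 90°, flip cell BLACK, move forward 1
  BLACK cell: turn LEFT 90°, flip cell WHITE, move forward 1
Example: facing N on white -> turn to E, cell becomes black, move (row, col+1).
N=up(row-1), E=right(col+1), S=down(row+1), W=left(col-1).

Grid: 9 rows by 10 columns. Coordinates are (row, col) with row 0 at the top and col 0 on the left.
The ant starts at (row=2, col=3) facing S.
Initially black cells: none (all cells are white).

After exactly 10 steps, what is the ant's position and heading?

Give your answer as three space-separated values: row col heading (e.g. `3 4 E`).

Answer: 1 4 N

Derivation:
Step 1: on WHITE (2,3): turn R to W, flip to black, move to (2,2). |black|=1
Step 2: on WHITE (2,2): turn R to N, flip to black, move to (1,2). |black|=2
Step 3: on WHITE (1,2): turn R to E, flip to black, move to (1,3). |black|=3
Step 4: on WHITE (1,3): turn R to S, flip to black, move to (2,3). |black|=4
Step 5: on BLACK (2,3): turn L to E, flip to white, move to (2,4). |black|=3
Step 6: on WHITE (2,4): turn R to S, flip to black, move to (3,4). |black|=4
Step 7: on WHITE (3,4): turn R to W, flip to black, move to (3,3). |black|=5
Step 8: on WHITE (3,3): turn R to N, flip to black, move to (2,3). |black|=6
Step 9: on WHITE (2,3): turn R to E, flip to black, move to (2,4). |black|=7
Step 10: on BLACK (2,4): turn L to N, flip to white, move to (1,4). |black|=6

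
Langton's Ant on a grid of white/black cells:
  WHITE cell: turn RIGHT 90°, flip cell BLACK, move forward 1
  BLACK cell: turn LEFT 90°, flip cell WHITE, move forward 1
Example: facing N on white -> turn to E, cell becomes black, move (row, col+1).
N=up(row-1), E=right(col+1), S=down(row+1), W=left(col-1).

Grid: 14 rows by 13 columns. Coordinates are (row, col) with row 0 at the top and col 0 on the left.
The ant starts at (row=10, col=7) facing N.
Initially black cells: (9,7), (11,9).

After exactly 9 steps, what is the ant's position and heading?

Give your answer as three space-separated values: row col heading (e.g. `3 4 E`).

Step 1: on WHITE (10,7): turn R to E, flip to black, move to (10,8). |black|=3
Step 2: on WHITE (10,8): turn R to S, flip to black, move to (11,8). |black|=4
Step 3: on WHITE (11,8): turn R to W, flip to black, move to (11,7). |black|=5
Step 4: on WHITE (11,7): turn R to N, flip to black, move to (10,7). |black|=6
Step 5: on BLACK (10,7): turn L to W, flip to white, move to (10,6). |black|=5
Step 6: on WHITE (10,6): turn R to N, flip to black, move to (9,6). |black|=6
Step 7: on WHITE (9,6): turn R to E, flip to black, move to (9,7). |black|=7
Step 8: on BLACK (9,7): turn L to N, flip to white, move to (8,7). |black|=6
Step 9: on WHITE (8,7): turn R to E, flip to black, move to (8,8). |black|=7

Answer: 8 8 E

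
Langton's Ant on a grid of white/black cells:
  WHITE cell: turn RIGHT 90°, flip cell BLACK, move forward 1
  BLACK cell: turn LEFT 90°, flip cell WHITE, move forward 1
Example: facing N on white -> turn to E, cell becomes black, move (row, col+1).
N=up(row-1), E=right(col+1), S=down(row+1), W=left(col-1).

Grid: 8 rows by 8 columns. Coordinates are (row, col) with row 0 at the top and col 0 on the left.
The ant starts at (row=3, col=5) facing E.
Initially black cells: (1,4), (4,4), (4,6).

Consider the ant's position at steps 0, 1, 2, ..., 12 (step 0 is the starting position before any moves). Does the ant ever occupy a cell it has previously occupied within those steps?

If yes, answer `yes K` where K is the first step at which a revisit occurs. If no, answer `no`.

Answer: yes 6

Derivation:
Step 1: on WHITE (3,5): turn R to S, flip to black, move to (4,5). |black|=4 — new cell
Step 2: on WHITE (4,5): turn R to W, flip to black, move to (4,4). |black|=5 — new cell
Step 3: on BLACK (4,4): turn L to S, flip to white, move to (5,4). |black|=4 — new cell
Step 4: on WHITE (5,4): turn R to W, flip to black, move to (5,3). |black|=5 — new cell
Step 5: on WHITE (5,3): turn R to N, flip to black, move to (4,3). |black|=6 — new cell
Step 6: on WHITE (4,3): turn R to E, flip to black, move to (4,4). |black|=7 — REVISIT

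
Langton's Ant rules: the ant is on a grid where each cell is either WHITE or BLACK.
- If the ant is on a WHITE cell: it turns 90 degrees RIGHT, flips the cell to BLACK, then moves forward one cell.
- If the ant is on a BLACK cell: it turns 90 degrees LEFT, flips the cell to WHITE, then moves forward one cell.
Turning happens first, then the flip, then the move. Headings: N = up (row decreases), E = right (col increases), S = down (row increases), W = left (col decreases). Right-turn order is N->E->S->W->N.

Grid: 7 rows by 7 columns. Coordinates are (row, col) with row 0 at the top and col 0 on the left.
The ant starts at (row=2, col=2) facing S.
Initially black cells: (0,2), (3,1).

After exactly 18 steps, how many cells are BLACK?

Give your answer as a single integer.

Step 1: on WHITE (2,2): turn R to W, flip to black, move to (2,1). |black|=3
Step 2: on WHITE (2,1): turn R to N, flip to black, move to (1,1). |black|=4
Step 3: on WHITE (1,1): turn R to E, flip to black, move to (1,2). |black|=5
Step 4: on WHITE (1,2): turn R to S, flip to black, move to (2,2). |black|=6
Step 5: on BLACK (2,2): turn L to E, flip to white, move to (2,3). |black|=5
Step 6: on WHITE (2,3): turn R to S, flip to black, move to (3,3). |black|=6
Step 7: on WHITE (3,3): turn R to W, flip to black, move to (3,2). |black|=7
Step 8: on WHITE (3,2): turn R to N, flip to black, move to (2,2). |black|=8
Step 9: on WHITE (2,2): turn R to E, flip to black, move to (2,3). |black|=9
Step 10: on BLACK (2,3): turn L to N, flip to white, move to (1,3). |black|=8
Step 11: on WHITE (1,3): turn R to E, flip to black, move to (1,4). |black|=9
Step 12: on WHITE (1,4): turn R to S, flip to black, move to (2,4). |black|=10
Step 13: on WHITE (2,4): turn R to W, flip to black, move to (2,3). |black|=11
Step 14: on WHITE (2,3): turn R to N, flip to black, move to (1,3). |black|=12
Step 15: on BLACK (1,3): turn L to W, flip to white, move to (1,2). |black|=11
Step 16: on BLACK (1,2): turn L to S, flip to white, move to (2,2). |black|=10
Step 17: on BLACK (2,2): turn L to E, flip to white, move to (2,3). |black|=9
Step 18: on BLACK (2,3): turn L to N, flip to white, move to (1,3). |black|=8

Answer: 8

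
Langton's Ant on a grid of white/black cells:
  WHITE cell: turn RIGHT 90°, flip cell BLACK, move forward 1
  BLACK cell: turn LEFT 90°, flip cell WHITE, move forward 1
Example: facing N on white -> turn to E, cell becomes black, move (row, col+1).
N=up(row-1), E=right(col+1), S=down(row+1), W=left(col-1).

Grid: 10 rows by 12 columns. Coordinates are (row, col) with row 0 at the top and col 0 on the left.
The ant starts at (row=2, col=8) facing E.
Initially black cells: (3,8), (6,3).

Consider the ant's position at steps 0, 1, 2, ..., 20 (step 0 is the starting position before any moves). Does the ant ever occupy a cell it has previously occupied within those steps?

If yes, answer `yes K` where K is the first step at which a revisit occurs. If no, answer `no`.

Answer: yes 5

Derivation:
Step 1: on WHITE (2,8): turn R to S, flip to black, move to (3,8). |black|=3 — new cell
Step 2: on BLACK (3,8): turn L to E, flip to white, move to (3,9). |black|=2 — new cell
Step 3: on WHITE (3,9): turn R to S, flip to black, move to (4,9). |black|=3 — new cell
Step 4: on WHITE (4,9): turn R to W, flip to black, move to (4,8). |black|=4 — new cell
Step 5: on WHITE (4,8): turn R to N, flip to black, move to (3,8). |black|=5 — REVISIT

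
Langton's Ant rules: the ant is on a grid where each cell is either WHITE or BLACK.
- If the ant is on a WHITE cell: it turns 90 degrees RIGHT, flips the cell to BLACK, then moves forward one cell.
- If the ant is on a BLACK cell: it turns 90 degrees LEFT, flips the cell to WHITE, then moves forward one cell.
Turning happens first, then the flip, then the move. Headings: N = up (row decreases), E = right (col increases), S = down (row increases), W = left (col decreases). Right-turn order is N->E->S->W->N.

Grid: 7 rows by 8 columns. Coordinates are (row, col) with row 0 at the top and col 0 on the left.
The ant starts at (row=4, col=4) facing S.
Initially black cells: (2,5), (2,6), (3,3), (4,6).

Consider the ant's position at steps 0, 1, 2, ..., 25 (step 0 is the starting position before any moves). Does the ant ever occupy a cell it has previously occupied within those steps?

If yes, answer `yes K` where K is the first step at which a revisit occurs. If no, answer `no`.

Answer: yes 6

Derivation:
Step 1: on WHITE (4,4): turn R to W, flip to black, move to (4,3). |black|=5 — new cell
Step 2: on WHITE (4,3): turn R to N, flip to black, move to (3,3). |black|=6 — new cell
Step 3: on BLACK (3,3): turn L to W, flip to white, move to (3,2). |black|=5 — new cell
Step 4: on WHITE (3,2): turn R to N, flip to black, move to (2,2). |black|=6 — new cell
Step 5: on WHITE (2,2): turn R to E, flip to black, move to (2,3). |black|=7 — new cell
Step 6: on WHITE (2,3): turn R to S, flip to black, move to (3,3). |black|=8 — REVISIT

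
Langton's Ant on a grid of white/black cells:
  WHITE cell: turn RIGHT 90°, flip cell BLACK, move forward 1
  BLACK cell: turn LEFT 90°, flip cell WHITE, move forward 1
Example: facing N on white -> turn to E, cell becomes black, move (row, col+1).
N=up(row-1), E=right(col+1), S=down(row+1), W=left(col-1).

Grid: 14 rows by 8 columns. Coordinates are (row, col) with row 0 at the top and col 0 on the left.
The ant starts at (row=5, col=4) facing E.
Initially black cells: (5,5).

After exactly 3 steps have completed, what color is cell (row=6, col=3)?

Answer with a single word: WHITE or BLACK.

Step 1: on WHITE (5,4): turn R to S, flip to black, move to (6,4). |black|=2
Step 2: on WHITE (6,4): turn R to W, flip to black, move to (6,3). |black|=3
Step 3: on WHITE (6,3): turn R to N, flip to black, move to (5,3). |black|=4

Answer: BLACK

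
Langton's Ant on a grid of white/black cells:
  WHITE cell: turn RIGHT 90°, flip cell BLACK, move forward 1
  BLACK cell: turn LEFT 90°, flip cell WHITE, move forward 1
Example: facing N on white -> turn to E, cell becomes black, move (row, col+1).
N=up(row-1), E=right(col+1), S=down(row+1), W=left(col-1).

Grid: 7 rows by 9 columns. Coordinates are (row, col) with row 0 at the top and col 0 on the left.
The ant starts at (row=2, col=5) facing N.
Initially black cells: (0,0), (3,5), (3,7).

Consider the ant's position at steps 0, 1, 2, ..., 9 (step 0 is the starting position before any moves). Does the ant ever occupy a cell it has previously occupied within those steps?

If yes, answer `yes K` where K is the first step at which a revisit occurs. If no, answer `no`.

Answer: yes 7

Derivation:
Step 1: on WHITE (2,5): turn R to E, flip to black, move to (2,6). |black|=4 — new cell
Step 2: on WHITE (2,6): turn R to S, flip to black, move to (3,6). |black|=5 — new cell
Step 3: on WHITE (3,6): turn R to W, flip to black, move to (3,5). |black|=6 — new cell
Step 4: on BLACK (3,5): turn L to S, flip to white, move to (4,5). |black|=5 — new cell
Step 5: on WHITE (4,5): turn R to W, flip to black, move to (4,4). |black|=6 — new cell
Step 6: on WHITE (4,4): turn R to N, flip to black, move to (3,4). |black|=7 — new cell
Step 7: on WHITE (3,4): turn R to E, flip to black, move to (3,5). |black|=8 — REVISIT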